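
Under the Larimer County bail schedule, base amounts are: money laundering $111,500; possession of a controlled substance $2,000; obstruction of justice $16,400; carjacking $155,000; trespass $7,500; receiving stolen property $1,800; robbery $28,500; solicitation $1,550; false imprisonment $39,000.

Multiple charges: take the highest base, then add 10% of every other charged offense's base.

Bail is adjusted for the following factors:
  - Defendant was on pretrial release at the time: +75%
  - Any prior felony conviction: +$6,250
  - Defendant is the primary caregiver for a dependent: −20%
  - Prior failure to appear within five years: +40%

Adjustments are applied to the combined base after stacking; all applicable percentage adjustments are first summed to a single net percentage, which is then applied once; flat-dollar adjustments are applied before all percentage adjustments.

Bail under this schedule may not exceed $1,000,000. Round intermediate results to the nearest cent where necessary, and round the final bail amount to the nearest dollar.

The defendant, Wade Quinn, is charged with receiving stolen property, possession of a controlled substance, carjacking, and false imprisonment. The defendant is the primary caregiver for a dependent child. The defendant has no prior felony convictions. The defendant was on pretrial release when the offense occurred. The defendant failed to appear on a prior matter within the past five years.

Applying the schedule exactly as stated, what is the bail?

$310,596

Base amounts from the schedule: receiving stolen property $1,800; possession of a controlled substance $2,000; carjacking $155,000; false imprisonment $39,000.
Stacking rule: highest base plus 10% of each additional charge. Highest is carjacking at $155,000. Additional: $1,800 × 10% = $180; $2,000 × 10% = $200; $39,000 × 10% = $3,900. Combined base = $155,000 + $4,280 = $159,280.
Net percentage adjustment: +75% −20% +40% = +95%. $159,280 × 1.95 = $310,596.
$310,596 is within the $1,000,000 maximum.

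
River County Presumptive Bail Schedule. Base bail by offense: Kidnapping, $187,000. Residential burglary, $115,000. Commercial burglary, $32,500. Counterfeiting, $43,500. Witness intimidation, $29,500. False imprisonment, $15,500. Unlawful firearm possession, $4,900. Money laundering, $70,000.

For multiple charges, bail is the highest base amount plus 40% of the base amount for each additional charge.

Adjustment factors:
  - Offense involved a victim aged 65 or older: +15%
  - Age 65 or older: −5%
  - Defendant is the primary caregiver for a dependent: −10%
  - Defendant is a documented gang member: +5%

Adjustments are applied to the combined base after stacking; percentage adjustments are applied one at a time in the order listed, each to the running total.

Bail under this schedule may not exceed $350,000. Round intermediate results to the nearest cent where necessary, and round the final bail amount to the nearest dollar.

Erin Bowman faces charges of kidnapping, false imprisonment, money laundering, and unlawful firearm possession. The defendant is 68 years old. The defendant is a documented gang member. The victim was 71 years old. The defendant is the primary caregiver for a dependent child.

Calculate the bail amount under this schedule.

Base amounts from the schedule: kidnapping $187,000; false imprisonment $15,500; money laundering $70,000; unlawful firearm possession $4,900.
Stacking rule: highest base plus 40% of each additional charge. Highest is kidnapping at $187,000. Additional: $15,500 × 40% = $6,200; $70,000 × 40% = $28,000; $4,900 × 40% = $1,960. Combined base = $187,000 + $36,160 = $223,160.
Offense involved a victim aged 65 or older (+15%): $223,160 × 1.15 = $256,634.
Age 65 or older (−5%): $256,634 × 0.95 = $243,802.30.
Defendant is the primary caregiver for a dependent (−10%): $243,802.30 × 0.9 = $219,422.07.
Defendant is a documented gang member (+5%): $219,422.07 × 1.05 = $230,393.17.
$230,393.17 is within the $350,000 maximum.
Rounded to the nearest dollar: $230,393.

$230,393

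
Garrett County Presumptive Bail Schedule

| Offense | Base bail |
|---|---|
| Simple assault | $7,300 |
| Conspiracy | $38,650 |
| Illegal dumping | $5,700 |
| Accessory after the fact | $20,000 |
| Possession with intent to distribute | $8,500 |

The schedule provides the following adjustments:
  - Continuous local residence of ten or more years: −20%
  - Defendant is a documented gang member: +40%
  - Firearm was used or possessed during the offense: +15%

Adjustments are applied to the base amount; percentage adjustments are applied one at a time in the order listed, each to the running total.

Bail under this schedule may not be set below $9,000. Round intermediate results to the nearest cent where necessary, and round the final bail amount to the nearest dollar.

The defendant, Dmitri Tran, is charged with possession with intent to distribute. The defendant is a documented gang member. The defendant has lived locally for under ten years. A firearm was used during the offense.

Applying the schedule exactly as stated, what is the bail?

$13,685

Base amounts from the schedule: possession with intent to distribute $8,500.
Single charge. Combined base = $8,500.
Defendant is a documented gang member (+40%): $8,500 × 1.4 = $11,900.
Firearm was used or possessed during the offense (+15%): $11,900 × 1.15 = $13,685.
$13,685 is at or above the $9,000 minimum.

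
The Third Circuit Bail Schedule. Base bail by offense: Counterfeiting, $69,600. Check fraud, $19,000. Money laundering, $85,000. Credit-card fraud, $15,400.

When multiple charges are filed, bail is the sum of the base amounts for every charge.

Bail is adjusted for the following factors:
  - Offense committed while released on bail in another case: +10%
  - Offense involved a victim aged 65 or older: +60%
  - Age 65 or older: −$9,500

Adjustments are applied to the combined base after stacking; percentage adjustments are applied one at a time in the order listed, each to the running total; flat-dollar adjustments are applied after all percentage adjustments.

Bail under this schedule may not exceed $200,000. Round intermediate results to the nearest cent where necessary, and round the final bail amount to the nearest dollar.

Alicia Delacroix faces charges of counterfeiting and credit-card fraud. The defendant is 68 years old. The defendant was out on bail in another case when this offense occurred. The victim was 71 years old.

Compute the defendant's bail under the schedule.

Base amounts from the schedule: counterfeiting $69,600; credit-card fraud $15,400.
Stacking rule: sum of all bases. $69,600 + $15,400 = $85,000.
Offense committed while released on bail in another case (+10%): $85,000 × 1.1 = $93,500.
Offense involved a victim aged 65 or older (+60%): $93,500 × 1.6 = $149,600.
Age 65 or older (−$9,500 flat): $149,600 − $9,500 = $140,100.
$140,100 is within the $200,000 maximum.

$140,100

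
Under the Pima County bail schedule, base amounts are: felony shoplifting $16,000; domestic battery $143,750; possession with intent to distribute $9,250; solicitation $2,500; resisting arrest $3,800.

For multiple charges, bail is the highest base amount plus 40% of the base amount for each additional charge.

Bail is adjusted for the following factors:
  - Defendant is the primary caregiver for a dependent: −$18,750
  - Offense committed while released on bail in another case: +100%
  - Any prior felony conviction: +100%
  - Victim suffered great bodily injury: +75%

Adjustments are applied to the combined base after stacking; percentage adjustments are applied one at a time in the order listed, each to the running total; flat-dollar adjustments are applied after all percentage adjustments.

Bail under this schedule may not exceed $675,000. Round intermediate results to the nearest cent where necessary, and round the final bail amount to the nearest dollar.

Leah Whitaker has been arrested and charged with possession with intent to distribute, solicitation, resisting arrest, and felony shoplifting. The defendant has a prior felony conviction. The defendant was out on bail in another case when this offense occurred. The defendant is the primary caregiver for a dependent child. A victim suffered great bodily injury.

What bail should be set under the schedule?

$136,790

Base amounts from the schedule: possession with intent to distribute $9,250; solicitation $2,500; resisting arrest $3,800; felony shoplifting $16,000.
Stacking rule: highest base plus 40% of each additional charge. Highest is felony shoplifting at $16,000. Additional: $9,250 × 40% = $3,700; $2,500 × 40% = $1,000; $3,800 × 40% = $1,520. Combined base = $16,000 + $6,220 = $22,220.
Offense committed while released on bail in another case (+100%): $22,220 × 2 = $44,440.
Any prior felony conviction (+100%): $44,440 × 2 = $88,880.
Victim suffered great bodily injury (+75%): $88,880 × 1.75 = $155,540.
Defendant is the primary caregiver for a dependent (−$18,750 flat): $155,540 − $18,750 = $136,790.
$136,790 is within the $675,000 maximum.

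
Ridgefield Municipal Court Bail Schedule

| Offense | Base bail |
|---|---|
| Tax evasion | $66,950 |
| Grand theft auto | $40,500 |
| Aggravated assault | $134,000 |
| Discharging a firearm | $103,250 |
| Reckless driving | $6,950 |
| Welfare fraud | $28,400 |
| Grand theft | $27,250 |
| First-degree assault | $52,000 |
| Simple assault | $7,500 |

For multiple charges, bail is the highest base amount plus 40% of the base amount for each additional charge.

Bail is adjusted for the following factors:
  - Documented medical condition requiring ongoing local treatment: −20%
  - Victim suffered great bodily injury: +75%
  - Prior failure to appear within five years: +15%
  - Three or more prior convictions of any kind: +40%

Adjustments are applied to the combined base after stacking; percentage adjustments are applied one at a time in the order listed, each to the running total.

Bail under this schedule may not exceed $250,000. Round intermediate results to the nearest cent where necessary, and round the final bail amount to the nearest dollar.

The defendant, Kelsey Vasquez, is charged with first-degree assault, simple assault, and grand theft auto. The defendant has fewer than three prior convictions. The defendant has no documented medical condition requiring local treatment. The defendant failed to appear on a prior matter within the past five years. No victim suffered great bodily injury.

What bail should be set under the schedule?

$81,880

Base amounts from the schedule: first-degree assault $52,000; simple assault $7,500; grand theft auto $40,500.
Stacking rule: highest base plus 40% of each additional charge. Highest is first-degree assault at $52,000. Additional: $7,500 × 40% = $3,000; $40,500 × 40% = $16,200. Combined base = $52,000 + $19,200 = $71,200.
Prior failure to appear within five years (+15%): $71,200 × 1.15 = $81,880.
$81,880 is within the $250,000 maximum.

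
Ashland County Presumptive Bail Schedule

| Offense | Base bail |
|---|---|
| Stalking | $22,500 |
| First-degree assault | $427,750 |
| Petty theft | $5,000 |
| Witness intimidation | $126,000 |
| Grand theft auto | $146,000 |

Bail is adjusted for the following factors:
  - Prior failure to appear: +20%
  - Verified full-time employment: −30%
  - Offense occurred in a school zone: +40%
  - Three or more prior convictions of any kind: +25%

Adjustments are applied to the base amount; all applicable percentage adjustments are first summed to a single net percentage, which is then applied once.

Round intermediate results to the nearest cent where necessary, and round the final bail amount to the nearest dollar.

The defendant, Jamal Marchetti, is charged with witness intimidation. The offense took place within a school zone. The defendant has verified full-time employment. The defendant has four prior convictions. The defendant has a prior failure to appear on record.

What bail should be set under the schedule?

Base amounts from the schedule: witness intimidation $126,000.
Single charge. Combined base = $126,000.
Net percentage adjustment: +20% −30% +40% +25% = +55%. $126,000 × 1.55 = $195,300.

$195,300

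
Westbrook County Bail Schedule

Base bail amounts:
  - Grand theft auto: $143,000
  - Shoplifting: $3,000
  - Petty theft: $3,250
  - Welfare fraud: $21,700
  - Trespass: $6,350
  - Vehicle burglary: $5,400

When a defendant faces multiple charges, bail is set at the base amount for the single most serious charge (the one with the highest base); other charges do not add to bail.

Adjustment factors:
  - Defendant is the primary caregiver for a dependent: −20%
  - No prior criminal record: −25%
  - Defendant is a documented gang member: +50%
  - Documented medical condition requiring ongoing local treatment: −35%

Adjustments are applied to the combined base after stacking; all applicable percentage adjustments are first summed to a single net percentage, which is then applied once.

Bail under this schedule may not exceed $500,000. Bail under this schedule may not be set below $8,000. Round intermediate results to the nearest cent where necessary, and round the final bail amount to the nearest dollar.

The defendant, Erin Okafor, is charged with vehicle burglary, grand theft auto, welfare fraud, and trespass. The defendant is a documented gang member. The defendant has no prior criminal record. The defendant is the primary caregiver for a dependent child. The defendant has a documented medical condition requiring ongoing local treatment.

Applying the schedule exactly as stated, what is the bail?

$100,100

Base amounts from the schedule: vehicle burglary $5,400; grand theft auto $143,000; welfare fraud $21,700; trespass $6,350.
Stacking rule: use the highest base only. Highest is grand theft auto at $143,000. Combined base = $143,000.
Net percentage adjustment: −20% −25% +50% −35% = −30%. $143,000 × 0.7 = $100,100.
$100,100 is within the $500,000 maximum.
$100,100 is at or above the $8,000 minimum.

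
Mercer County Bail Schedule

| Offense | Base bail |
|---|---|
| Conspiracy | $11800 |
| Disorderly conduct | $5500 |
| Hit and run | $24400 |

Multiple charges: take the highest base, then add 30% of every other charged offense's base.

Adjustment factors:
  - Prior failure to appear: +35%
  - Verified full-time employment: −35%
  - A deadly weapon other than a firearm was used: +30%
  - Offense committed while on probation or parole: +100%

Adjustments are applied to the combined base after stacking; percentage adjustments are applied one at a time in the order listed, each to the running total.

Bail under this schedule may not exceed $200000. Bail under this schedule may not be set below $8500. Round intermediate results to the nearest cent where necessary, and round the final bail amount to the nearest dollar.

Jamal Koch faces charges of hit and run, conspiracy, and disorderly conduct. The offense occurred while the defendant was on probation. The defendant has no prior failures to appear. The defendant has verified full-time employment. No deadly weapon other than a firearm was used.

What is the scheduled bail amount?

$38467

Base amounts from the schedule: hit and run $24400; conspiracy $11800; disorderly conduct $5500.
Stacking rule: highest base plus 30% of each additional charge. Highest is hit and run at $24400. Additional: $11800 × 30% = $3540; $5500 × 30% = $1650. Combined base = $24400 + $5190 = $29590.
Verified full-time employment (−35%): $29590 × 0.65 = $19233.50.
Offense committed while on probation or parole (+100%): $19233.50 × 2 = $38467.
$38467 is within the $200000 maximum.
$38467 is at or above the $8500 minimum.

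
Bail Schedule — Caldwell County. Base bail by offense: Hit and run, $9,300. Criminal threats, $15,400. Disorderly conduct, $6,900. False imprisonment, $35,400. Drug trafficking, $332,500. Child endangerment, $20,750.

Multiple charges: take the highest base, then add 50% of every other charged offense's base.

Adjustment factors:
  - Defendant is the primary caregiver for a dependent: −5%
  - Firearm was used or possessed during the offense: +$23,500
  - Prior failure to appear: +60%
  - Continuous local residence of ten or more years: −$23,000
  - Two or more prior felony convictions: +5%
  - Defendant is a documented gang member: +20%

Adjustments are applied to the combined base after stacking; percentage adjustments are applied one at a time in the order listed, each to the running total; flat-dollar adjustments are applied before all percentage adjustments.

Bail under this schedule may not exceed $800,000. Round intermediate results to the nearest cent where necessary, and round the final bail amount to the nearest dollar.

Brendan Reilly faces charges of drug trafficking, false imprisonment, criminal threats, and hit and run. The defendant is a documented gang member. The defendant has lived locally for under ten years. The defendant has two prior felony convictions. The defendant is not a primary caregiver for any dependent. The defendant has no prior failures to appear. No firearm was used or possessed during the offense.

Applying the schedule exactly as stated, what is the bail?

$456,813

Base amounts from the schedule: drug trafficking $332,500; false imprisonment $35,400; criminal threats $15,400; hit and run $9,300.
Stacking rule: highest base plus 50% of each additional charge. Highest is drug trafficking at $332,500. Additional: $35,400 × 50% = $17,700; $15,400 × 50% = $7,700; $9,300 × 50% = $4,650. Combined base = $332,500 + $30,050 = $362,550.
Two or more prior felony convictions (+5%): $362,550 × 1.05 = $380,677.50.
Defendant is a documented gang member (+20%): $380,677.50 × 1.2 = $456,813.
$456,813 is within the $800,000 maximum.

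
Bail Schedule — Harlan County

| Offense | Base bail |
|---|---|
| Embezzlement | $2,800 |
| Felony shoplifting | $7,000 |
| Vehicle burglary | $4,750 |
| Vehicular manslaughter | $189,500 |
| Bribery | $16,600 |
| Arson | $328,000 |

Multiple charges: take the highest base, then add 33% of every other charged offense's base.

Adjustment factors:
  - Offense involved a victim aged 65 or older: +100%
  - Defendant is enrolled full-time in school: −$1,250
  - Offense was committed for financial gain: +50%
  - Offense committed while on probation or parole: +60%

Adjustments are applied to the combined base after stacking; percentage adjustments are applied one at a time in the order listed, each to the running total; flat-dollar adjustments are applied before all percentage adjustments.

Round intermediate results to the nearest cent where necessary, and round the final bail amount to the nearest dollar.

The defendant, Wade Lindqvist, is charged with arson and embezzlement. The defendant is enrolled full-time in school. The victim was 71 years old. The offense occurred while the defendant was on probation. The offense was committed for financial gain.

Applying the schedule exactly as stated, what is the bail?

Base amounts from the schedule: arson $328,000; embezzlement $2,800.
Stacking rule: highest base plus 33% of each additional charge. Highest is arson at $328,000. Additional: $2,800 × 33% = $924. Combined base = $328,000 + $924 = $328,924.
Defendant is enrolled full-time in school (−$1,250 flat): $328,924 − $1,250 = $327,674.
Offense involved a victim aged 65 or older (+100%): $327,674 × 2 = $655,348.
Offense was committed for financial gain (+50%): $655,348 × 1.5 = $983,022.
Offense committed while on probation or parole (+60%): $983,022 × 1.6 = $1,572,835.20.
Rounded to the nearest dollar: $1,572,835.

$1,572,835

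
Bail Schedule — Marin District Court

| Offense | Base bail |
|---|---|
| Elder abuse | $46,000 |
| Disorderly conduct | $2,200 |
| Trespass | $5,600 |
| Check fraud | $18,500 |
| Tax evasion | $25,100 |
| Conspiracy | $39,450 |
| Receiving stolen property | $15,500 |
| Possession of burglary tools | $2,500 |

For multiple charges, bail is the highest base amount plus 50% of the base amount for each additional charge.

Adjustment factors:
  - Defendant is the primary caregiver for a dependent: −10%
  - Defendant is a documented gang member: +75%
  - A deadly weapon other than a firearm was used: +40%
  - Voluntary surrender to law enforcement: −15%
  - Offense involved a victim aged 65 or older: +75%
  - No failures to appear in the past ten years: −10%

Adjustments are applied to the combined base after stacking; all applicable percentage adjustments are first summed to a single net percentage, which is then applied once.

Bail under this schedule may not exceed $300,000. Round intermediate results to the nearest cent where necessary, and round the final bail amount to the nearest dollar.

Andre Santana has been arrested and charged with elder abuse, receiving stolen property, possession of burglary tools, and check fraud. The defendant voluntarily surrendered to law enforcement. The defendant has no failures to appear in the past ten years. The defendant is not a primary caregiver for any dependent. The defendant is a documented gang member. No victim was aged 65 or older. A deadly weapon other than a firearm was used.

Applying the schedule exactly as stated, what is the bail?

Base amounts from the schedule: elder abuse $46,000; receiving stolen property $15,500; possession of burglary tools $2,500; check fraud $18,500.
Stacking rule: highest base plus 50% of each additional charge. Highest is elder abuse at $46,000. Additional: $15,500 × 50% = $7,750; $2,500 × 50% = $1,250; $18,500 × 50% = $9,250. Combined base = $46,000 + $18,250 = $64,250.
Net percentage adjustment: +75% +40% −15% −10% = +90%. $64,250 × 1.9 = $122,075.
$122,075 is within the $300,000 maximum.

$122,075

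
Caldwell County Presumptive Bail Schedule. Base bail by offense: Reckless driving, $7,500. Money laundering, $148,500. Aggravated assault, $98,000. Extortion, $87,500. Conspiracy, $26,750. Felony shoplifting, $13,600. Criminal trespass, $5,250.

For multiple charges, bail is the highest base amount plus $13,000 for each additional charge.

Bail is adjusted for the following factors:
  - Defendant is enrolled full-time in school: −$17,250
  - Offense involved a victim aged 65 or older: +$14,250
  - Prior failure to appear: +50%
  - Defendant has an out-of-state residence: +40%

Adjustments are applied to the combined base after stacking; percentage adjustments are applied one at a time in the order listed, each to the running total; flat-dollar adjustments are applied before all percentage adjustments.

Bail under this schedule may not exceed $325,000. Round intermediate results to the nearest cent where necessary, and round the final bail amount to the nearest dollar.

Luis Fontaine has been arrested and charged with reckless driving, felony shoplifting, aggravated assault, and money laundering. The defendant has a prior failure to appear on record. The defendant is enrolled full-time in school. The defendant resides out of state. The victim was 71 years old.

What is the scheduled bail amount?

$325,000

Base amounts from the schedule: reckless driving $7,500; felony shoplifting $13,600; aggravated assault $98,000; money laundering $148,500.
Stacking rule: highest base plus $13,000 per additional charge. Highest is money laundering at $148,500; 3 additional charges → +$39,000. Combined base = $187,500.
Defendant is enrolled full-time in school (−$17,250 flat): $187,500 − $17,250 = $170,250.
Offense involved a victim aged 65 or older (+$14,250 flat): $170,250 + $14,250 = $184,500.
Prior failure to appear (+50%): $184,500 × 1.5 = $276,750.
Defendant has an out-of-state residence (+40%): $276,750 × 1.4 = $387,450.
Result $387,450 exceeds the maximum of $325,000; bail is capped at $325,000.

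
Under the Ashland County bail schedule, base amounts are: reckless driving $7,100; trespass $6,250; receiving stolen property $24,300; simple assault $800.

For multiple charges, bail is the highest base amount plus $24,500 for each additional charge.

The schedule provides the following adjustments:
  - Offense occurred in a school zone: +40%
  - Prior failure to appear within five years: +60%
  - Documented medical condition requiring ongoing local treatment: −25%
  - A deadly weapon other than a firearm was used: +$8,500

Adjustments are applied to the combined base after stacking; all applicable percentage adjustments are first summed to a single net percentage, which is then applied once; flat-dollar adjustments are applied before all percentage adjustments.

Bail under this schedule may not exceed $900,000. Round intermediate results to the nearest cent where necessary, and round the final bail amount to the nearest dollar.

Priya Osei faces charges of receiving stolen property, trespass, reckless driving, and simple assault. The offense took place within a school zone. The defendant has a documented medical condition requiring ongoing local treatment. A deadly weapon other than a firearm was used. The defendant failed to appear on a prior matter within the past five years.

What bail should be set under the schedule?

Base amounts from the schedule: receiving stolen property $24,300; trespass $6,250; reckless driving $7,100; simple assault $800.
Stacking rule: highest base plus $24,500 per additional charge. Highest is receiving stolen property at $24,300; 3 additional charges → +$73,500. Combined base = $97,800.
A deadly weapon other than a firearm was used (+$8,500 flat): $97,800 + $8,500 = $106,300.
Net percentage adjustment: +40% +60% −25% = +75%. $106,300 × 1.75 = $186,025.
$186,025 is within the $900,000 maximum.

$186,025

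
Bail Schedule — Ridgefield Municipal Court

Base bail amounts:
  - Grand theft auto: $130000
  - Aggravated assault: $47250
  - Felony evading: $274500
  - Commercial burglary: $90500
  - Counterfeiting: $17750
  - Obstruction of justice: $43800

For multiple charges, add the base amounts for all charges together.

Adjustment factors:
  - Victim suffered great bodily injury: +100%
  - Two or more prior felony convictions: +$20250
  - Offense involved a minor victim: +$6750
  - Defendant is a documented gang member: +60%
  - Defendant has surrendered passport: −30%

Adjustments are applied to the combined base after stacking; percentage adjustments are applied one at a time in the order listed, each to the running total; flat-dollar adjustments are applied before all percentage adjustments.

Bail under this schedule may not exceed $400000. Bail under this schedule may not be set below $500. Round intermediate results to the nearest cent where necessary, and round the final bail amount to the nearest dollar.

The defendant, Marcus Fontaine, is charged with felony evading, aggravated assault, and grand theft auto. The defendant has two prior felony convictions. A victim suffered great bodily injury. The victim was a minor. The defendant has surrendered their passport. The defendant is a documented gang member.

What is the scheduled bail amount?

$400000

Base amounts from the schedule: felony evading $274500; aggravated assault $47250; grand theft auto $130000.
Stacking rule: sum of all bases. $274500 + $47250 + $130000 = $451750.
Two or more prior felony convictions (+$20250 flat): $451750 + $20250 = $472000.
Offense involved a minor victim (+$6750 flat): $472000 + $6750 = $478750.
Victim suffered great bodily injury (+100%): $478750 × 2 = $957500.
Defendant is a documented gang member (+60%): $957500 × 1.6 = $1532000.
Defendant has surrendered passport (−30%): $1532000 × 0.7 = $1072400.
Result $1072400 exceeds the maximum of $400000; bail is capped at $400000.
$400000 is at or above the $500 minimum.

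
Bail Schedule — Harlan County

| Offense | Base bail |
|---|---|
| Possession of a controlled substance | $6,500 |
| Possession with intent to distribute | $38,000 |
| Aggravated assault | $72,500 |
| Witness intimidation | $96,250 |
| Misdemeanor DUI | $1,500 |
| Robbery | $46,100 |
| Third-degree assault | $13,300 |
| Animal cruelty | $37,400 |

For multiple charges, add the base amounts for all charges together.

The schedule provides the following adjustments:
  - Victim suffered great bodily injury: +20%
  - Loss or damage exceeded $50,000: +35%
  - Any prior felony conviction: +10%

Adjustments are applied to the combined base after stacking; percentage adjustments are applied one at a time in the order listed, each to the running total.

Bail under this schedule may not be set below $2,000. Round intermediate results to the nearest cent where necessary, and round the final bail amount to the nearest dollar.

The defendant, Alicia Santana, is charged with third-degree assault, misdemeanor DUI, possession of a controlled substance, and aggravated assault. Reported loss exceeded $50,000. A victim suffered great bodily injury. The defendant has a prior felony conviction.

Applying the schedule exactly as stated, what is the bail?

Base amounts from the schedule: third-degree assault $13,300; misdemeanor DUI $1,500; possession of a controlled substance $6,500; aggravated assault $72,500.
Stacking rule: sum of all bases. $13,300 + $1,500 + $6,500 + $72,500 = $93,800.
Victim suffered great bodily injury (+20%): $93,800 × 1.2 = $112,560.
Loss or damage exceeded $50,000 (+35%): $112,560 × 1.35 = $151,956.
Any prior felony conviction (+10%): $151,956 × 1.1 = $167,151.60.
$167,151.60 is at or above the $2,000 minimum.
Rounded to the nearest dollar: $167,152.

$167,152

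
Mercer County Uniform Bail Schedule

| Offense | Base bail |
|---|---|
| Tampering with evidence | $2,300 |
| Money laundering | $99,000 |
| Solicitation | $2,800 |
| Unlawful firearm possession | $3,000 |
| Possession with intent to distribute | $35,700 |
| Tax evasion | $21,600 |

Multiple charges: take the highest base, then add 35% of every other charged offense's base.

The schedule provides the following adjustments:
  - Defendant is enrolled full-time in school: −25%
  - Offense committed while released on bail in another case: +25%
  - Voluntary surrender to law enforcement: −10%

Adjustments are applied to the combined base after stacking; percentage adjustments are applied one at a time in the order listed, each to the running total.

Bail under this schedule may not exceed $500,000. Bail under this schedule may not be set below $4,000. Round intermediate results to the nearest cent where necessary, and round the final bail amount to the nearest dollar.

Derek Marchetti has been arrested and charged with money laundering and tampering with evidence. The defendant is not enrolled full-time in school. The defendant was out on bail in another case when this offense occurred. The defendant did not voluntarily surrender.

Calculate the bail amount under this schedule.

$124,756

Base amounts from the schedule: money laundering $99,000; tampering with evidence $2,300.
Stacking rule: highest base plus 35% of each additional charge. Highest is money laundering at $99,000. Additional: $2,300 × 35% = $805. Combined base = $99,000 + $805 = $99,805.
Offense committed while released on bail in another case (+25%): $99,805 × 1.25 = $124,756.25.
$124,756.25 is within the $500,000 maximum.
$124,756.25 is at or above the $4,000 minimum.
Rounded to the nearest dollar: $124,756.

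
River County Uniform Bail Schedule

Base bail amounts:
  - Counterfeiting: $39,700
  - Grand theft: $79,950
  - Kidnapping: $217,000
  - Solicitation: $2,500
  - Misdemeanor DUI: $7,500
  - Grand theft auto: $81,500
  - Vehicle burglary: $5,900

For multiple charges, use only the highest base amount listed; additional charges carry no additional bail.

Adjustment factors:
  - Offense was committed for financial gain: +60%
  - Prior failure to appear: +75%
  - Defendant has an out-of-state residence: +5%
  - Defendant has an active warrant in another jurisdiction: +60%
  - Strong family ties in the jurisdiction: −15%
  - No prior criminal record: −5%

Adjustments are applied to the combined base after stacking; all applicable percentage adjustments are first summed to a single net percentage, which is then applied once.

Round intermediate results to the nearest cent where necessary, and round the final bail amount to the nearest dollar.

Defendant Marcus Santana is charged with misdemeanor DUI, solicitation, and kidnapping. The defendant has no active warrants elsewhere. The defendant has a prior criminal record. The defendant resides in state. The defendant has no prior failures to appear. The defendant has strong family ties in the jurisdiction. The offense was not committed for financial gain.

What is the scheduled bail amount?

Base amounts from the schedule: misdemeanor DUI $7,500; solicitation $2,500; kidnapping $217,000.
Stacking rule: use the highest base only. Highest is kidnapping at $217,000. Combined base = $217,000.
Strong family ties in the jurisdiction (−15%): $217,000 × 0.85 = $184,450.

$184,450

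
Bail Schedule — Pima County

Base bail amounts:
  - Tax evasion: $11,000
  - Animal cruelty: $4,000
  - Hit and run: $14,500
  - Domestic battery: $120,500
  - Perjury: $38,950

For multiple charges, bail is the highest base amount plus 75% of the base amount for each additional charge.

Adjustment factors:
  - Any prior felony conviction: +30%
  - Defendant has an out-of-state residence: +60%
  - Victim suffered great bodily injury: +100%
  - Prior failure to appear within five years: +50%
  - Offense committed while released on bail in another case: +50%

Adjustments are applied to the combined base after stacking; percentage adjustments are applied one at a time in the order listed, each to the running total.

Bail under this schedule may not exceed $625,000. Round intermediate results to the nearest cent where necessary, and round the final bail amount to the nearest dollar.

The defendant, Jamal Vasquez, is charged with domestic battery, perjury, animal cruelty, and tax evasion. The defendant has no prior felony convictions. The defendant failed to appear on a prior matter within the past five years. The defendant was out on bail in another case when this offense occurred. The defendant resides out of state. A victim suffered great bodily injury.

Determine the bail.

Base amounts from the schedule: domestic battery $120,500; perjury $38,950; animal cruelty $4,000; tax evasion $11,000.
Stacking rule: highest base plus 75% of each additional charge. Highest is domestic battery at $120,500. Additional: $38,950 × 75% = $29,212.50; $4,000 × 75% = $3,000; $11,000 × 75% = $8,250. Combined base = $120,500 + $40,462.50 = $160,962.50.
Defendant has an out-of-state residence (+60%): $160,962.50 × 1.6 = $257,540.
Victim suffered great bodily injury (+100%): $257,540 × 2 = $515,080.
Prior failure to appear within five years (+50%): $515,080 × 1.5 = $772,620.
Offense committed while released on bail in another case (+50%): $772,620 × 1.5 = $1,158,930.
Result $1,158,930 exceeds the maximum of $625,000; bail is capped at $625,000.

$625,000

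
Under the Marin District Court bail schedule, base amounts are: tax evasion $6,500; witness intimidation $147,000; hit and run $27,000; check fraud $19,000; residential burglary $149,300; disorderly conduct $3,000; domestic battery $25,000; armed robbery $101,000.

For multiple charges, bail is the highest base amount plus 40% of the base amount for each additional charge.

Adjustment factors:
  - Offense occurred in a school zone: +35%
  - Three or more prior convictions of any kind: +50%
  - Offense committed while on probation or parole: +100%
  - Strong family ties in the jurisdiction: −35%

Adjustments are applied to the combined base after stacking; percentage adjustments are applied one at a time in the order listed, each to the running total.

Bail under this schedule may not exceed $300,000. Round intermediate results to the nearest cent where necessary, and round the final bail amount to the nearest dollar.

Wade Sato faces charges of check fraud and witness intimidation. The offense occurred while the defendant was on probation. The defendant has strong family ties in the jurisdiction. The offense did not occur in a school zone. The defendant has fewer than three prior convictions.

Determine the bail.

$200,980

Base amounts from the schedule: check fraud $19,000; witness intimidation $147,000.
Stacking rule: highest base plus 40% of each additional charge. Highest is witness intimidation at $147,000. Additional: $19,000 × 40% = $7,600. Combined base = $147,000 + $7,600 = $154,600.
Offense committed while on probation or parole (+100%): $154,600 × 2 = $309,200.
Strong family ties in the jurisdiction (−35%): $309,200 × 0.65 = $200,980.
$200,980 is within the $300,000 maximum.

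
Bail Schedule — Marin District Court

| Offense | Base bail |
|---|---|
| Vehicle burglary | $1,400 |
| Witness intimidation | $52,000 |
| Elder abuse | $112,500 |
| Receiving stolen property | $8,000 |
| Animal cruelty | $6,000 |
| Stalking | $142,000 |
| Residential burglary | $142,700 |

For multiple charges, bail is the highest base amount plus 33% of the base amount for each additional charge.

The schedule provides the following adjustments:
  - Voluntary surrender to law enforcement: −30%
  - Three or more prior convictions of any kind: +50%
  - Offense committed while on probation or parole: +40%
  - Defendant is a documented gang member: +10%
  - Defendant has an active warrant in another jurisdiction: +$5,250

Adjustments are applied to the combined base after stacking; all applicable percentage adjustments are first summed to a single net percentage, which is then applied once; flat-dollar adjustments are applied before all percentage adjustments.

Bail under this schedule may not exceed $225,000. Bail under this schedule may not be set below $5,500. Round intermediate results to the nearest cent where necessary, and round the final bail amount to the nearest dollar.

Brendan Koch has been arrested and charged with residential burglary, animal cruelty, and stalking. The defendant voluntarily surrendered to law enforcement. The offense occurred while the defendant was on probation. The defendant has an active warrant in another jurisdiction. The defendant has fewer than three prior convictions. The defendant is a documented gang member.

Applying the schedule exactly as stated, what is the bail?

$225,000

Base amounts from the schedule: residential burglary $142,700; animal cruelty $6,000; stalking $142,000.
Stacking rule: highest base plus 33% of each additional charge. Highest is residential burglary at $142,700. Additional: $6,000 × 33% = $1,980; $142,000 × 33% = $46,860. Combined base = $142,700 + $48,840 = $191,540.
Defendant has an active warrant in another jurisdiction (+$5,250 flat): $191,540 + $5,250 = $196,790.
Net percentage adjustment: −30% +40% +10% = +20%. $196,790 × 1.2 = $236,148.
Result $236,148 exceeds the maximum of $225,000; bail is capped at $225,000.
$225,000 is at or above the $5,500 minimum.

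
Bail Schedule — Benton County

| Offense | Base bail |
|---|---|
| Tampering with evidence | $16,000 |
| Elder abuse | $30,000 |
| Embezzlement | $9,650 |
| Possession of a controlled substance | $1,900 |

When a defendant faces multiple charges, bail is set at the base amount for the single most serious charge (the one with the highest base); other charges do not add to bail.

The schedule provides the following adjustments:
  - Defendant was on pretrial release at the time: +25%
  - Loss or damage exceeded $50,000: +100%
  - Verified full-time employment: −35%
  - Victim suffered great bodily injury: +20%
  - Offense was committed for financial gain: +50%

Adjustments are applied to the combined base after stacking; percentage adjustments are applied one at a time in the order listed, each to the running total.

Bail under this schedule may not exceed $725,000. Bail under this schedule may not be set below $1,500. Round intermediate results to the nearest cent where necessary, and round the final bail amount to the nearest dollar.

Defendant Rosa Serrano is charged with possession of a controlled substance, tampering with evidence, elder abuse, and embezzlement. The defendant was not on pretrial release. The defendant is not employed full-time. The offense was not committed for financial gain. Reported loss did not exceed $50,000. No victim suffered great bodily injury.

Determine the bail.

$30,000

Base amounts from the schedule: possession of a controlled substance $1,900; tampering with evidence $16,000; elder abuse $30,000; embezzlement $9,650.
Stacking rule: use the highest base only. Highest is elder abuse at $30,000. Combined base = $30,000.
No adjustment factors apply to this defendant.
$30,000 is within the $725,000 maximum.
$30,000 is at or above the $1,500 minimum.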